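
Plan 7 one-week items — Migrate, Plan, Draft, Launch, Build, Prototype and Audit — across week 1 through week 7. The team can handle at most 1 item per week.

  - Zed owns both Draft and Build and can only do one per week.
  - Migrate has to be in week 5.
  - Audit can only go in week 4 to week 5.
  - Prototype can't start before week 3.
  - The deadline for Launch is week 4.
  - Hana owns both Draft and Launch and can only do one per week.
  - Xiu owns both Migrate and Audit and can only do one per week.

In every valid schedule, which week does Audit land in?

week 4

Audit's window is week 4–week 5.
Migrate is fixed at week 5, and Audit can't share a week with Migrate.
So Audit must be week 4.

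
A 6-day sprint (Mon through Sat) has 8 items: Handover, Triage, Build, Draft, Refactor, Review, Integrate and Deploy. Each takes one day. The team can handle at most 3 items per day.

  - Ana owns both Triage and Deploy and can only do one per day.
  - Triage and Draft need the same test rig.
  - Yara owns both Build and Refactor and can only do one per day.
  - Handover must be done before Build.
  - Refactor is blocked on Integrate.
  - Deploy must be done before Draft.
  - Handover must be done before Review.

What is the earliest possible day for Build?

Tue

Precedence pushes Build to at least Tue.
Build at Tue is achievable: Build=Tue; Draft=Tue; Review=Tue; Triage=Wed; Integrate=Mon; Refactor=Wed; Deploy=Mon; Handover=Mon.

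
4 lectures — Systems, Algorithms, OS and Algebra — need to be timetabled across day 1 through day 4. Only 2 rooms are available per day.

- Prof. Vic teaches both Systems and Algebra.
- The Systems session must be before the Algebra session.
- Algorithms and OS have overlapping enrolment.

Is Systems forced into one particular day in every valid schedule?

No

Systems can be day 1 (e.g. OS in day 2, Algorithms in day 1, Algebra in day 2, Systems in day 1) or day 2 (e.g. Systems -> day 2; Algorithms -> day 1; OS -> day 2; Algebra -> day 3).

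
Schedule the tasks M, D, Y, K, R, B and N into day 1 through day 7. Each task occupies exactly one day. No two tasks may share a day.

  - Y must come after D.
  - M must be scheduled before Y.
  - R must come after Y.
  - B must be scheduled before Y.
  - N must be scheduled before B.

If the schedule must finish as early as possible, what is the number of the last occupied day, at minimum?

day 7

The precedence chain requires at least 4 distinct days.
With at most 1 per day and 7 tasks, at least 7 days are needed.
7 works (last occupied day: day 7): for example K -> day 7, M -> day 3, D -> day 4, B -> day 2, R -> day 6, N -> day 1, Y -> day 5.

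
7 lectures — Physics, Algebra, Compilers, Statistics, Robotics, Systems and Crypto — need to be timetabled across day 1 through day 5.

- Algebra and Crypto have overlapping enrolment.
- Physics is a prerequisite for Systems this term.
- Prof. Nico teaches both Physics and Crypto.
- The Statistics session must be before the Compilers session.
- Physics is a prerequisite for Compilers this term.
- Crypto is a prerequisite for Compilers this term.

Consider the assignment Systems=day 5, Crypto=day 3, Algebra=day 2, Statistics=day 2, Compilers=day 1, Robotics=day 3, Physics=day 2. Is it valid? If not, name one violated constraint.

Crypto is a prerequisite for Compilers this term — violated.
Prof. Nico teaches both Physics and Crypto — holds.
Physics is a prerequisite for Systems this term — holds.
The Statistics session must be before the Compilers session — violated.
Physics is a prerequisite for Compilers this term — violated.
Algebra and Crypto have overlapping enrolment — holds.

No. Crypto is a prerequisite for Compilers this term is not satisfied.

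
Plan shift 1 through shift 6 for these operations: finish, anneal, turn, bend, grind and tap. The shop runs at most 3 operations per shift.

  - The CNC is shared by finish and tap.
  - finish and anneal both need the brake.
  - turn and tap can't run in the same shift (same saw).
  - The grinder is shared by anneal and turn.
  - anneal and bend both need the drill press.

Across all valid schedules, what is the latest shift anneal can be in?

shift 6

anneal at shift 6 is achievable: bend=shift 1; finish=shift 1; anneal=shift 6; turn=shift 1; tap=shift 2; grind=shift 2.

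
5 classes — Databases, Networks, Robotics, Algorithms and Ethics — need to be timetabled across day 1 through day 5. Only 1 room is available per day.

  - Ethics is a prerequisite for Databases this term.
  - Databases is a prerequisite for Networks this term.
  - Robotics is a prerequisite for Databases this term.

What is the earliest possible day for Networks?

day 4

Precedence pushes Networks to at least day 3.
Networks at day 4 is achievable: Algorithms in day 5, Robotics in day 1, Databases in day 3, Networks in day 4, Ethics in day 2.
Nothing earlier works — the capacity limit rule out every day before day 4.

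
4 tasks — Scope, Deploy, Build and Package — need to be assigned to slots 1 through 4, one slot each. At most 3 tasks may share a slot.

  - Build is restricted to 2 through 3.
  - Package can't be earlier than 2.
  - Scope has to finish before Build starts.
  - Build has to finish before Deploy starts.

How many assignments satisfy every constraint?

12

Splitting on Scope: it can be 1 (9), 2 (3). Listing each branch's schedules as (Deploy, Build, Package):
Scope=1: (3,2,2) (3,2,3) (3,2,4) (4,2,2) (4,2,3) (4,2,4) (4,3,2) (4,3,3) (4,3,4) — 9.
Scope=2: (4,3,2) (4,3,3) (4,3,4) — 3.
Summing: 9 + 3 = 12.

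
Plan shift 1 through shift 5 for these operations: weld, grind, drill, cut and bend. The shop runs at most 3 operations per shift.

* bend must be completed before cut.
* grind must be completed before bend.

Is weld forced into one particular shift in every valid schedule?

No

weld can be shift 1 (e.g. drill -> shift 1; cut -> shift 3; bend -> shift 2; weld -> shift 1; grind -> shift 1) or shift 2 (e.g. cut -> shift 3, weld -> shift 2, bend -> shift 2, grind -> shift 1, drill -> shift 1).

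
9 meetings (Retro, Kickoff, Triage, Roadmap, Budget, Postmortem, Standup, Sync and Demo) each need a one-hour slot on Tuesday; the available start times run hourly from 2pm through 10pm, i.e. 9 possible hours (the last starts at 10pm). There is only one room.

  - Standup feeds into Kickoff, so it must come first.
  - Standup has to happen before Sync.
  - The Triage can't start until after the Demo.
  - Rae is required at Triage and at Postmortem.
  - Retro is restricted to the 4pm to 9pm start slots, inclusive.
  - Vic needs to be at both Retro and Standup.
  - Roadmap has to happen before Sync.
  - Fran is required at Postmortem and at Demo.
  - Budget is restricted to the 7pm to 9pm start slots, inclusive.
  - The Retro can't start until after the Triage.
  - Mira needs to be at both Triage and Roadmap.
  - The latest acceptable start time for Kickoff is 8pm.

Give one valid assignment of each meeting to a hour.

Demo -> 2pm, Kickoff -> 6pm, Retro -> 4pm, Budget -> 7pm, Standup -> 5pm, Triage -> 3pm, Postmortem -> 10pm, Sync -> 9pm, Roadmap -> 8pm

Checking: Demo(2pm) before Triage(3pm); Standup(5pm) before Kickoff(6pm); Roadmap(8pm) before Sync(9pm); Triage(3pm) before Retro(4pm); Standup(5pm) before Sync(9pm); Postmortem(10pm) != Demo(2pm); Triage(3pm) != Postmortem(10pm); Retro(4pm) != Standup(5pm); Triage(3pm) != Roadmap(8pm); Retro=4pm in [4pm,9pm]; Budget=7pm in [7pm,9pm]; Kickoff=6pm in [2pm,8pm]; max 1 per hour (cap 1).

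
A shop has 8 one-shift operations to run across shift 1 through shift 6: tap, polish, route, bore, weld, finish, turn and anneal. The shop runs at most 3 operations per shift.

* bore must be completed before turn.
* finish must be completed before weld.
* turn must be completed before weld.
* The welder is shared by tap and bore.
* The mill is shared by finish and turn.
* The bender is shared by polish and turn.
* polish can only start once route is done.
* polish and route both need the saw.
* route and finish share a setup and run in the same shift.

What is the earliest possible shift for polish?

shift 2

Precedence pushes polish to at least shift 2.
polish at shift 2 is achievable: weld=shift 4; anneal=shift 2; turn=shift 3; polish=shift 2; bore=shift 1; tap=shift 2; route=shift 1; finish=shift 1.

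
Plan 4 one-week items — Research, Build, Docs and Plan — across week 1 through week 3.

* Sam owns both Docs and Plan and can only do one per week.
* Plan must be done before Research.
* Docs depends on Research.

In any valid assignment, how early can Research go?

week 2

Precedence pushes Research to at least week 2; downstream work caps Research at week 2.
Research at week 2 is achievable: Research -> week 2; Plan -> week 1; Docs -> week 3; Build -> week 1.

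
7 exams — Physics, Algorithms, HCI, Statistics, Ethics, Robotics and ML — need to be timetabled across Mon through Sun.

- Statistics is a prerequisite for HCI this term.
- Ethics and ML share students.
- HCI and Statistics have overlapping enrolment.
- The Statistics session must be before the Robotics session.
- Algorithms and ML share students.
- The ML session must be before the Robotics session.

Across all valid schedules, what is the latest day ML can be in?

Downstream work caps ML at Sat.
ML at Sat is achievable: Statistics in Mon, Robotics in Sun, Algorithms in Mon, Ethics in Mon, HCI in Tue, Physics in Mon, ML in Sat.

Sat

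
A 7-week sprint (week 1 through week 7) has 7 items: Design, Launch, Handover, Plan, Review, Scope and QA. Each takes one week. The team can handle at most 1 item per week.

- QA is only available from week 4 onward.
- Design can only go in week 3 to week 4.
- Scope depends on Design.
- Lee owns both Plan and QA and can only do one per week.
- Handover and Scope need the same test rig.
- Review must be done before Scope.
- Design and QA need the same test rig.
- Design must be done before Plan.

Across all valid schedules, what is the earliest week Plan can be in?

week 4

Precedence pushes Plan to at least week 4.
Plan at week 4 is achievable: Review=week 1; QA=week 5; Handover=week 7; Scope=week 6; Plan=week 4; Launch=week 2; Design=week 3.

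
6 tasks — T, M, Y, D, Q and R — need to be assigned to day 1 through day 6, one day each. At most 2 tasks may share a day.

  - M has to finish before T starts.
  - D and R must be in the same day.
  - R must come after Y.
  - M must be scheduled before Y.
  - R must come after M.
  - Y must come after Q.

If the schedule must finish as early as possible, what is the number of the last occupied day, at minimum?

The precedence chain requires at least 3 distinct days.
With at most 2 per day and 6 tasks, at least 3 days are needed.
3 works (last occupied day: day 3): for example D in day 3, Q in day 1, Y in day 2, T in day 2, M in day 1, R in day 3.

day 3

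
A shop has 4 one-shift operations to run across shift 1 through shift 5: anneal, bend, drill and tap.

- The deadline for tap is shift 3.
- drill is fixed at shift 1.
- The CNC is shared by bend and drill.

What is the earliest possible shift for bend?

bend at shift 2 is achievable: bend in shift 2, anneal in shift 1, tap in shift 1, drill in shift 1.
Nothing earlier works — the conflict constraints rule out every shift before shift 2.

shift 2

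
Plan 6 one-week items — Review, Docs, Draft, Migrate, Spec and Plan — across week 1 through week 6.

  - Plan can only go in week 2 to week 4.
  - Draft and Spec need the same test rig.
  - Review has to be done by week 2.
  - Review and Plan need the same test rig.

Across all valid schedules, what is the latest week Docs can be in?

Docs at week 6 is achievable: Migrate=week 1; Review=week 1; Draft=week 1; Docs=week 6; Spec=week 2; Plan=week 2.

week 6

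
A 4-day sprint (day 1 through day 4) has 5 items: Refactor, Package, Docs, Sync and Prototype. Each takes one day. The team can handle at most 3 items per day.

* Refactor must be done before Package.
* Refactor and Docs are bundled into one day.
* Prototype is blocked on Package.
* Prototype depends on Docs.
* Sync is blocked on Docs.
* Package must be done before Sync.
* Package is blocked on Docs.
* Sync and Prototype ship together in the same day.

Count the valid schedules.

Enumerating: Refactor -> day 1, Docs -> day 1, Prototype -> day 3, Package -> day 2, Sync -> day 3 | Docs=day 1; Prototype=day 4; Package=day 2; Sync=day 4; Refactor=day 1 | Docs -> day 1; Sync -> day 4; Prototype -> day 4; Refactor -> day 1; Package -> day 3 | Sync in day 4, Package in day 3, Docs in day 2, Prototype in day 4, Refactor in day 2.

4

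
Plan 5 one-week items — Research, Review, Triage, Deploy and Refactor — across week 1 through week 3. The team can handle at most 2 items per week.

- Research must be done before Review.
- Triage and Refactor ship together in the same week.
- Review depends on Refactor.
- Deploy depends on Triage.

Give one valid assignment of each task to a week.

Review -> week 3, Refactor -> week 2, Triage -> week 2, Research -> week 1, Deploy -> week 3

Checking: Research(week 1) before Review(week 3); Refactor(week 2) before Review(week 3); Triage(week 2) before Deploy(week 3); Triage = Refactor = week 2; max 2 per week (cap 2).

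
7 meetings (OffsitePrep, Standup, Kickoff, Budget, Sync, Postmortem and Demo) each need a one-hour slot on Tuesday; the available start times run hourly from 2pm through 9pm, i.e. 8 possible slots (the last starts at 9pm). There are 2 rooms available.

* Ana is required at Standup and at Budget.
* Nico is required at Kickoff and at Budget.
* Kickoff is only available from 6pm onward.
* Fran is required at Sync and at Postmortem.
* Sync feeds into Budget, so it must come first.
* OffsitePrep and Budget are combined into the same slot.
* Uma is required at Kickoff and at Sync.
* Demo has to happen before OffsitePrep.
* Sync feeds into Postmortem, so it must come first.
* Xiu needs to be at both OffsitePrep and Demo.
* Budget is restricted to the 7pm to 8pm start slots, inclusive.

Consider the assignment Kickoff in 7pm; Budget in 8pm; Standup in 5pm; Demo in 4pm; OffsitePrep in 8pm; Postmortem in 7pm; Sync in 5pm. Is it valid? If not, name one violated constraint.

Uma is required at Kickoff and at Sync — holds.
OffsitePrep and Budget are combined into the same slot — holds.
Ana is required at Standup and at Budget — holds.
Sync feeds into Budget, so it must come first — holds.
Xiu needs to be at both OffsitePrep and Demo — holds.
Nico is required at Kickoff and at Budget — holds.
There are 2 rooms available — holds.
Demo has to happen before OffsitePrep — holds.
Budget is restricted to the 7pm to 8pm start slots, inclusive — holds.
Kickoff is only available from 6pm onward — holds.
Sync feeds into Postmortem, so it must come first — holds.
Fran is required at Sync and at Postmortem — holds.

Valid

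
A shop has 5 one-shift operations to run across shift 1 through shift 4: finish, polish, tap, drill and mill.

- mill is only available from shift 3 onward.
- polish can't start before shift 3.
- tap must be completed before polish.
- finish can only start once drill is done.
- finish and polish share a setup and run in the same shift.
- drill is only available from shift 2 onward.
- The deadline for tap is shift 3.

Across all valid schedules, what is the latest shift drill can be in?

Drill is available from shift 2; downstream work caps drill at shift 3.
drill at shift 3 is achievable: tap=shift 1, mill=shift 3, polish=shift 4, finish=shift 4, drill=shift 3.

shift 3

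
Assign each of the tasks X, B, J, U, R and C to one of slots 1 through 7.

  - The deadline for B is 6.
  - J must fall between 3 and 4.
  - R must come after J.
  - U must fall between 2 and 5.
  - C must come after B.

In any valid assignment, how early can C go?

2

Precedence pushes C to at least 2.
C at 2 is achievable: R in 4, X in 1, C in 2, J in 3, U in 2, B in 1.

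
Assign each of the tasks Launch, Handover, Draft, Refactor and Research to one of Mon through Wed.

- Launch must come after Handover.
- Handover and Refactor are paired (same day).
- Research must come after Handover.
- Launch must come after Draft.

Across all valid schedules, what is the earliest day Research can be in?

Tue

Precedence pushes Research to at least Tue.
Research at Tue is achievable: Handover -> Mon, Refactor -> Mon, Draft -> Mon, Research -> Tue, Launch -> Tue.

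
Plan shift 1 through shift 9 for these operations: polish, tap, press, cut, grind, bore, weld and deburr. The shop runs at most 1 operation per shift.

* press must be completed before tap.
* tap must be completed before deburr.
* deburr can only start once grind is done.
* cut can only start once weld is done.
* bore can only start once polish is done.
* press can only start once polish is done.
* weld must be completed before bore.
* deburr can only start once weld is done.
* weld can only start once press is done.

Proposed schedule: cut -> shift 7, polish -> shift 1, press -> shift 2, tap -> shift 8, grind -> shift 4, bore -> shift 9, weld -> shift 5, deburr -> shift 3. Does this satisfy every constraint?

bore can only start once polish is done — holds.
tap must be completed before deburr — violated.
deburr can only start once weld is done — violated.
cut can only start once weld is done — holds.
deburr can only start once grind is done — violated.
press can only start once polish is done — holds.
weld can only start once press is done — holds.
weld must be completed before bore — holds.
press must be completed before tap — holds.
The shop runs at most 1 operation per shift — holds.

Invalid. tap must be completed before deburr.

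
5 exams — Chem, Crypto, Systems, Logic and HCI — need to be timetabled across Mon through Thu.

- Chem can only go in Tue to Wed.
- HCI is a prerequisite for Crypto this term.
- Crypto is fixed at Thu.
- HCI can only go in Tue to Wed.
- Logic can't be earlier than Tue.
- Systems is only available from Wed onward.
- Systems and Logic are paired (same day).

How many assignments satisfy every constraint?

Splitting on Chem: it can be Tue (4), Wed (4). Listing each branch's schedules as (Crypto, Systems, Logic, HCI):
Chem=Tue: (Thu,Wed,Wed,Tue) (Thu,Wed,Wed,Wed) (Thu,Thu,Thu,Tue) (Thu,Thu,Thu,Wed) — 4.
Chem=Wed: (Thu,Wed,Wed,Tue) (Thu,Wed,Wed,Wed) (Thu,Thu,Thu,Tue) (Thu,Thu,Thu,Wed) — 4.
Summing: 4 + 4 = 8.

8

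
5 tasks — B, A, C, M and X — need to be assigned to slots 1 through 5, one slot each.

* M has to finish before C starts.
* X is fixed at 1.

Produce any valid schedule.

C in 2, X in 1, A in 1, M in 1, B in 1

Checking: M(1) before C(2); X=1 in [1,1].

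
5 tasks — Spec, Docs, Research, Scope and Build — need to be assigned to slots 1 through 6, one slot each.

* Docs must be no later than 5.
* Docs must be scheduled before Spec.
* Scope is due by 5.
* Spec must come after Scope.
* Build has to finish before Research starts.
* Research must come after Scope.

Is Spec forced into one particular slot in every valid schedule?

No

Spec can be 2 (e.g. Spec=2; Scope=1; Docs=1; Build=1; Research=2) or 3 (e.g. Spec -> 3, Scope -> 1, Research -> 2, Docs -> 1, Build -> 1).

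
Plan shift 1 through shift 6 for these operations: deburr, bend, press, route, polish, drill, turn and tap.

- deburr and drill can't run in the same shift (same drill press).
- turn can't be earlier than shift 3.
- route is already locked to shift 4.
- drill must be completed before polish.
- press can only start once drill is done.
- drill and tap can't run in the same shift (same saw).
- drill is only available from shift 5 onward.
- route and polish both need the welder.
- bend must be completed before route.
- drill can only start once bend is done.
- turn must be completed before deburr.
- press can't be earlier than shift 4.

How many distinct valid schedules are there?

60

Splitting on deburr: it can be shift 4 (15), shift 6 (45). Listing each branch's schedules as (bend, press, route, polish, drill, turn, tap) by shift number:
deburr=shift 4: (1,6,4,6,5,3,1) (1,6,4,6,5,3,2) (1,6,4,6,5,3,3) (1,6,4,6,5,3,4) (1,6,4,6,5,3,6) (2,6,4,6,5,3,1) (2,6,4,6,5,3,2) (2,6,4,6,5,3,3) (2,6,4,6,5,3,4) (2,6,4,6,5,3,6) (3,6,4,6,5,3,1) (3,6,4,6,5,3,2) (3,6,4,6,5,3,3) (3,6,4,6,5,3,4) (3,6,4,6,5,3,6) — 15.
deburr=shift 6: (1,6,4,6,5,3,1) (1,6,4,6,5,3,2) (1,6,4,6,5,3,3) (1,6,4,6,5,3,4) (1,6,4,6,5,3,6) (1,6,4,6,5,4,1) (1,6,4,6,5,4,2) (1,6,4,6,5,4,3) (1,6,4,6,5,4,4) (1,6,4,6,5,4,6) (1,6,4,6,5,5,1) (1,6,4,6,5,5,2) (1,6,4,6,5,5,3) (1,6,4,6,5,5,4) (1,6,4,6,5,5,6) (2,6,4,6,5,3,1) (2,6,4,6,5,3,2) (2,6,4,6,5,3,3) (2,6,4,6,5,3,4) (2,6,4,6,5,3,6) (2,6,4,6,5,4,1) (2,6,4,6,5,4,2) (2,6,4,6,5,4,3) (2,6,4,6,5,4,4) (2,6,4,6,5,4,6) (2,6,4,6,5,5,1) (2,6,4,6,5,5,2) (2,6,4,6,5,5,3) (2,6,4,6,5,5,4) (2,6,4,6,5,5,6) (3,6,4,6,5,3,1) (3,6,4,6,5,3,2) (3,6,4,6,5,3,3) (3,6,4,6,5,3,4) (3,6,4,6,5,3,6) (3,6,4,6,5,4,1) (3,6,4,6,5,4,2) (3,6,4,6,5,4,3) (3,6,4,6,5,4,4) (3,6,4,6,5,4,6) (3,6,4,6,5,5,1) (3,6,4,6,5,5,2) (3,6,4,6,5,5,3) (3,6,4,6,5,5,4) (3,6,4,6,5,5,6) — 45.
Summing: 15 + 45 = 60.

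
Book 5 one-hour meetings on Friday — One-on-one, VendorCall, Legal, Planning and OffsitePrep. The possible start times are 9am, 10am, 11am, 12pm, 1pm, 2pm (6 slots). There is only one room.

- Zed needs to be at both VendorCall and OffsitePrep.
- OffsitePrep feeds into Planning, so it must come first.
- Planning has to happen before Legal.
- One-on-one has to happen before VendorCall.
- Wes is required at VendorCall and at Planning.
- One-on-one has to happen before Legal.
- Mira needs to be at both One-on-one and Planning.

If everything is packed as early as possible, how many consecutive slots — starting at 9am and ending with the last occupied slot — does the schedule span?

5

The precedence chain requires at least 3 distinct slots.
With at most 1 per slot and 5 meetings, at least 5 slots are needed.
5 works (last occupied slot: 1pm): for example VendorCall=1pm; One-on-one=9am; Planning=11am; Legal=12pm; OffsitePrep=10am.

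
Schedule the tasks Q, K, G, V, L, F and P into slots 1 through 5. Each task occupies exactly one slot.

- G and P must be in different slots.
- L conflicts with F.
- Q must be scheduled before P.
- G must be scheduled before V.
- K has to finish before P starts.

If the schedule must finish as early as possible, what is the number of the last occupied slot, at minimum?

The precedence chain requires at least 2 distinct slots.
2 works (last occupied slot: 2): for example P in 2, V in 2, F in 2, K in 1, Q in 1, G in 1, L in 1.

2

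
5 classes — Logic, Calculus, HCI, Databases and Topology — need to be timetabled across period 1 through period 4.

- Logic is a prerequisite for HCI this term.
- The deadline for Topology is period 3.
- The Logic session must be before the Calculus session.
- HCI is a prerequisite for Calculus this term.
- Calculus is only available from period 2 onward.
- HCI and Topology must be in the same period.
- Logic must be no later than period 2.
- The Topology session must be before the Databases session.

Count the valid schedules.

Splitting on Logic: it can be period 1 (5), period 2 (1). Listing each branch's schedules as (Calculus, HCI, Databases, Topology) by period number:
Logic=period 1: (3,2,3,2) (3,2,4,2) (4,2,3,2) (4,2,4,2) (4,3,4,3) — 5.
Logic=period 2: (4,3,4,3) — 1.
Summing: 5 + 1 = 6.

6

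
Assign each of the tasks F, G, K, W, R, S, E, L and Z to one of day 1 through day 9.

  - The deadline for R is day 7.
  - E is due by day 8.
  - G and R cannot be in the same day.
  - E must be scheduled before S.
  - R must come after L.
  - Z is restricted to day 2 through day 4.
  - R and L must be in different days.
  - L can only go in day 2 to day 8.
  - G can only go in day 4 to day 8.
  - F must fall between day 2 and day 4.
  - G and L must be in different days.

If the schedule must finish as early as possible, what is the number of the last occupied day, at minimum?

The precedence chain requires at least 2 distinct days.
G can't be placed before day 4, so the schedule must run through at least day 4.
4 works (last occupied day: day 4): for example Z=day 2, K=day 1, F=day 2, S=day 2, R=day 3, L=day 2, W=day 1, E=day 1, G=day 4.

day 4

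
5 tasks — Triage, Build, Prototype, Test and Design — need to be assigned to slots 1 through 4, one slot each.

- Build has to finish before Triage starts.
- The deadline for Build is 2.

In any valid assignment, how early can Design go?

1

Design at 1 is achievable: Build in 1, Design in 1, Triage in 2, Test in 1, Prototype in 1.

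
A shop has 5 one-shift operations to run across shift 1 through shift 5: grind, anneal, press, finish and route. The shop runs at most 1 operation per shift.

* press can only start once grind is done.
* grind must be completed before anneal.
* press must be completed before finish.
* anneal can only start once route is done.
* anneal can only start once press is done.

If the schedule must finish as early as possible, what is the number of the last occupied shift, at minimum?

The precedence chain requires at least 3 distinct shifts.
With at most 1 per shift and 5 operations, at least 5 shifts are needed.
5 works (last occupied shift: shift 5): for example anneal -> shift 4; finish -> shift 5; route -> shift 3; press -> shift 2; grind -> shift 1.

5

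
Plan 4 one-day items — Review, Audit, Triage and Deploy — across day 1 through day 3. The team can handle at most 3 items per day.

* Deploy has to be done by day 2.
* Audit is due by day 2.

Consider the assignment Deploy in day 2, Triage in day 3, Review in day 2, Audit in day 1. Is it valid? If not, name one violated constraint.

Yes

The team can handle at most 3 items per day — holds.
Audit is due by day 2 — holds.
Deploy has to be done by day 2 — holds.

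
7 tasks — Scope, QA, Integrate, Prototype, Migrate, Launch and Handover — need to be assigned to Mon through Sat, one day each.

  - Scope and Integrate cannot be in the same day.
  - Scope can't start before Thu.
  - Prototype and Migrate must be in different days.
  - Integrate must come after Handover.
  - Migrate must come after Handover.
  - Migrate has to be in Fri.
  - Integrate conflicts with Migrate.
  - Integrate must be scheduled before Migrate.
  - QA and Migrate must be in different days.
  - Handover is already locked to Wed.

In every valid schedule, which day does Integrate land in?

Handover is fixed at Wed and must come before Integrate, so Integrate is at least Thu.
Migrate is fixed at Fri and must come after Integrate, so Integrate is at most Thu.
So Integrate must be Thu.

Thu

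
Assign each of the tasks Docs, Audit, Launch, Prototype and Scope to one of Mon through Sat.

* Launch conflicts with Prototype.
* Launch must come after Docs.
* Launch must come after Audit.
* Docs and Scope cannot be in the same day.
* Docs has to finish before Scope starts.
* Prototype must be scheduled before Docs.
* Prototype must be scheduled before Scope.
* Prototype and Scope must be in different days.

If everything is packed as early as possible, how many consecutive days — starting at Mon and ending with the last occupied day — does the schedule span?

3

The precedence chain requires at least 3 distinct days.
3 works (last occupied day: Wed): for example Prototype=Mon, Docs=Tue, Launch=Wed, Audit=Mon, Scope=Wed.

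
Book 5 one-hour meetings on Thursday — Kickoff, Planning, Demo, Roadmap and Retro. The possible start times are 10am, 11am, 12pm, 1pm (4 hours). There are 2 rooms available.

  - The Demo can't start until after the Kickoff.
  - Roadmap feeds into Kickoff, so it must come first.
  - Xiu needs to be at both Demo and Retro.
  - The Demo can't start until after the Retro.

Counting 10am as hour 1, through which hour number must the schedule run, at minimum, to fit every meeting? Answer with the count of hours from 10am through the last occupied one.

3

The precedence chain requires at least 3 distinct hours.
With at most 2 per hour and 5 meetings, at least 3 hours are needed.
3 works (last occupied hour: 12pm): for example Planning=11am, Demo=12pm, Kickoff=11am, Roadmap=10am, Retro=10am.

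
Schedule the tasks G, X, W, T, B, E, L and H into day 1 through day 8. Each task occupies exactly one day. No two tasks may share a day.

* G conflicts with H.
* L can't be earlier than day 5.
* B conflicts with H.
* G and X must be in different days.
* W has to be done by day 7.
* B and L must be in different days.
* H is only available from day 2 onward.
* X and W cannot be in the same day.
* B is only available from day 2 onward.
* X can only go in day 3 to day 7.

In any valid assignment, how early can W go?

day 1

W's own window allows nothing later than day 7.
W at day 1 is achievable: G -> day 6; E -> day 8; W -> day 1; L -> day 5; H -> day 4; X -> day 3; T -> day 7; B -> day 2.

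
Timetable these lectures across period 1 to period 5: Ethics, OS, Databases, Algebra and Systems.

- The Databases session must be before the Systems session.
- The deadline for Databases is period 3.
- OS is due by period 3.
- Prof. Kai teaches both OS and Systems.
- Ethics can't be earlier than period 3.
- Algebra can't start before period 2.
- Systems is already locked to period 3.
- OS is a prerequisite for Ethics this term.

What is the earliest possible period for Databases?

period 1

Databases's own window allows nothing later than period 3; downstream work caps Databases at period 2.
Databases at period 1 is achievable: OS in period 1, Systems in period 3, Algebra in period 2, Databases in period 1, Ethics in period 3.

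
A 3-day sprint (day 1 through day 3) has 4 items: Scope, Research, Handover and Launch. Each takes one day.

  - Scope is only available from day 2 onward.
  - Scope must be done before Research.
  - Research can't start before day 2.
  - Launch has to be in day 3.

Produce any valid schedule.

Research in day 3; Launch in day 3; Scope in day 2; Handover in day 1

Checking: Scope(day 2) before Research(day 3); Launch=day 3 in [day 3,day 3]; Research=day 3 in [day 2,day 3]; Scope=day 2 in [day 2,day 3].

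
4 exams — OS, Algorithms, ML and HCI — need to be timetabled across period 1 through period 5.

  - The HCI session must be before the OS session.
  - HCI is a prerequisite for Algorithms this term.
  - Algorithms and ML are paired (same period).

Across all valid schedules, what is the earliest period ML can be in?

period 2

ML must be in the same period as Algorithms, which can't be before period 2, so ML is at least period 2.
ML at period 2 is achievable: ML in period 2; HCI in period 1; Algorithms in period 2; OS in period 2.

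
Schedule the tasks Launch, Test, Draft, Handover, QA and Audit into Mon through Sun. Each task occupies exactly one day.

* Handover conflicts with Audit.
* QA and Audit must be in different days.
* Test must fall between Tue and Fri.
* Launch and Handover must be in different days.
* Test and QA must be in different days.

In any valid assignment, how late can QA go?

Sun

QA at Sun is achievable: Test -> Tue; Launch -> Mon; Audit -> Mon; QA -> Sun; Handover -> Tue; Draft -> Mon.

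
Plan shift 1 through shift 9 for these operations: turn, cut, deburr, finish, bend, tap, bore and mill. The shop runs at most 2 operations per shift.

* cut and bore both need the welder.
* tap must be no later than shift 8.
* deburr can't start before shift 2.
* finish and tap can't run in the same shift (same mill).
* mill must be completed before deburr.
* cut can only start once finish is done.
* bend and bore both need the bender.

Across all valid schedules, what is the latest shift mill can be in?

shift 8

Downstream work caps mill at shift 8.
mill at shift 8 is achievable: mill -> shift 8; bend -> shift 2; finish -> shift 2; bore -> shift 4; tap -> shift 1; cut -> shift 3; deburr -> shift 9; turn -> shift 1.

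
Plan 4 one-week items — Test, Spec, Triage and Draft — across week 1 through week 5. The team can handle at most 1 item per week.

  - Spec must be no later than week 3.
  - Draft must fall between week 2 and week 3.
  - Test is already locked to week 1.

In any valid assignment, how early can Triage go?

week 4

Triage at week 4 is achievable: Triage -> week 4, Draft -> week 2, Spec -> week 3, Test -> week 1.
Nothing earlier works — the capacity limit rule out every week before week 4.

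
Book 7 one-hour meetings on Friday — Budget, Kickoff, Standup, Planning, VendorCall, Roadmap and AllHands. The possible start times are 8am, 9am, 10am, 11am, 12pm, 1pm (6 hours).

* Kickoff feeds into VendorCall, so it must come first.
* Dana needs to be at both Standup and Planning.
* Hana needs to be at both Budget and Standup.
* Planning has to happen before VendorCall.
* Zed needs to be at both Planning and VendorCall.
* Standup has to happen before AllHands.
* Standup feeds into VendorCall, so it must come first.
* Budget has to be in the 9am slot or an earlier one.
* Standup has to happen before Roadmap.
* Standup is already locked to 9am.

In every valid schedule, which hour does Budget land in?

Budget's window is 8am–9am.
Standup is fixed at 9am, and Budget can't share a hour with Standup.
So Budget must be 8am.

8am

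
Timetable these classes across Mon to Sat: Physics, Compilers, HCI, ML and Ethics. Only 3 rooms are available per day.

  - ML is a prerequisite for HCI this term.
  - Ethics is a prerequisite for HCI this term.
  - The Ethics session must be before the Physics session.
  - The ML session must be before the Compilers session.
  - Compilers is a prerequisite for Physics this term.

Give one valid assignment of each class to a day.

Compilers=Tue; ML=Mon; Ethics=Mon; HCI=Tue; Physics=Wed

Checking: ML(Mon) before HCI(Tue); ML(Mon) before Compilers(Tue); Compilers(Tue) before Physics(Wed); Ethics(Mon) before HCI(Tue); Ethics(Mon) before Physics(Wed); max 2 per day (cap 3).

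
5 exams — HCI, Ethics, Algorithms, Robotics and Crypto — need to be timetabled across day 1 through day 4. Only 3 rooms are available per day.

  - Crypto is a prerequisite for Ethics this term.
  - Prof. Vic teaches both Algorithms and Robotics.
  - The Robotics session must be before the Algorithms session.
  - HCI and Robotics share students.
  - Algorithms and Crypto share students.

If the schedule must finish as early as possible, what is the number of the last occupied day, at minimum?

The precedence chain requires at least 2 distinct days.
With at most 3 per day and 5 exams, at least 2 days are needed.
2 works (last occupied day: day 2): for example Algorithms=day 2, Crypto=day 1, Robotics=day 1, Ethics=day 2, HCI=day 2.

2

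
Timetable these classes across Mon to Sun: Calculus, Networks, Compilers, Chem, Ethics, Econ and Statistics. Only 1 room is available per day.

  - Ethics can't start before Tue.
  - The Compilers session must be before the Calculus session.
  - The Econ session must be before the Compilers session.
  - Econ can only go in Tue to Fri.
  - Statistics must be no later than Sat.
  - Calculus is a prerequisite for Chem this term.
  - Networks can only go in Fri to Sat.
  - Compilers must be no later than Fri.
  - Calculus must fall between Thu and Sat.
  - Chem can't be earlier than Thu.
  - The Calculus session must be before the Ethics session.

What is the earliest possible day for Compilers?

Precedence pushes Compilers to at least Wed; Compilers's own window allows nothing later than Fri.
Compilers at Wed is achievable: Statistics -> Mon; Networks -> Fri; Compilers -> Wed; Ethics -> Sun; Chem -> Sat; Econ -> Tue; Calculus -> Thu.

Wed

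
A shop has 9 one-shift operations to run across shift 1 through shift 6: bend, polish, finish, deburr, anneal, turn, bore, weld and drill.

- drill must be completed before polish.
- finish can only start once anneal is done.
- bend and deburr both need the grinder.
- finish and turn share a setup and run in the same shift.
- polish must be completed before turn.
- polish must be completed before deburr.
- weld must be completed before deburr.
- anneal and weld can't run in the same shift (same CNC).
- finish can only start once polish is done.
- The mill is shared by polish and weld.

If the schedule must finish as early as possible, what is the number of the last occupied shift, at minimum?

The precedence chain requires at least 3 distinct shifts.
3 works (last occupied shift: shift 3): for example weld -> shift 1, polish -> shift 2, bore -> shift 1, deburr -> shift 3, turn -> shift 3, finish -> shift 3, anneal -> shift 2, bend -> shift 1, drill -> shift 1.

3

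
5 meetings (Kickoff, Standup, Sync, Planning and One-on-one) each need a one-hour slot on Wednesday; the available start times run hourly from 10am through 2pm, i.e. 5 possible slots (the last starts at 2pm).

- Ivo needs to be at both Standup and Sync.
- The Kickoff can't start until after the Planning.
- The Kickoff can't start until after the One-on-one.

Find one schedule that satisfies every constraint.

One-on-one in 10am; Kickoff in 11am; Standup in 10am; Planning in 10am; Sync in 11am

Checking: Planning(10am) before Kickoff(11am); One-on-one(10am) before Kickoff(11am); Standup(10am) != Sync(11am).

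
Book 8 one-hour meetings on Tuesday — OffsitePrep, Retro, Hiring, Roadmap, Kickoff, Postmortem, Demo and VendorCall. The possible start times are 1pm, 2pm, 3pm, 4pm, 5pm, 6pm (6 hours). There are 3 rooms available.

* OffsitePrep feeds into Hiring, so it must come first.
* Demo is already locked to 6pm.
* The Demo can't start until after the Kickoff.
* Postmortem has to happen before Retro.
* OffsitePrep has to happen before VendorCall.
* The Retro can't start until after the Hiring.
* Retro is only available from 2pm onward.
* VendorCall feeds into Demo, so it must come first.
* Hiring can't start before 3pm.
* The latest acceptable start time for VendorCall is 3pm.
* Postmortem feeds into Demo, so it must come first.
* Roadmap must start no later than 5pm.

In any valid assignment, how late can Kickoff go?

5pm

Downstream work caps Kickoff at 5pm.
Kickoff at 5pm is achievable: Demo in 6pm; VendorCall in 2pm; Kickoff in 5pm; Roadmap in 1pm; Postmortem in 1pm; Retro in 4pm; OffsitePrep in 1pm; Hiring in 3pm.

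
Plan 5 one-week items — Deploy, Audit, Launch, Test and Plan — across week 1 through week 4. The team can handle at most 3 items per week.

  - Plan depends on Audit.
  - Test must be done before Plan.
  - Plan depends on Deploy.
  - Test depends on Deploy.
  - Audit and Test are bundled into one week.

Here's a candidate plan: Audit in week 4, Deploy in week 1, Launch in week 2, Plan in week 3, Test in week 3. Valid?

Plan depends on Deploy — holds.
Plan depends on Audit — violated.
Audit and Test are bundled into one week — violated.
The team can handle at most 3 items per week — holds.
Test must be done before Plan — violated.
Test depends on Deploy — holds.

No — it violates: Plan depends on Audit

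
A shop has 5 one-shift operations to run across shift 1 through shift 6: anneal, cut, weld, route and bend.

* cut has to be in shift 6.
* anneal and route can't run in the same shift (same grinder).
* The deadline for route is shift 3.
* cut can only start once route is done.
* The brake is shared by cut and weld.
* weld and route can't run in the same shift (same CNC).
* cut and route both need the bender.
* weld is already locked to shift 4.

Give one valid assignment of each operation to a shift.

cut -> shift 6, anneal -> shift 2, route -> shift 1, weld -> shift 4, bend -> shift 1

Checking: route(shift 1) before cut(shift 6); cut(shift 6) != weld(shift 4); weld(shift 4) != route(shift 1); cut(shift 6) != route(shift 1); anneal(shift 2) != route(shift 1); cut=shift 6 in [shift 6,shift 6]; weld=shift 4 in [shift 4,shift 4]; route=shift 1 in [shift 1,shift 3].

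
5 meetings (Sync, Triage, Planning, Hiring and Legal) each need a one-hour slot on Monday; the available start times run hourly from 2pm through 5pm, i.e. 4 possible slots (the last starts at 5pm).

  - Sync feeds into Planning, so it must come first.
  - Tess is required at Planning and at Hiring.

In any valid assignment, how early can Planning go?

Precedence pushes Planning to at least 3pm.
Planning at 3pm is achievable: Triage -> 2pm; Planning -> 3pm; Legal -> 2pm; Sync -> 2pm; Hiring -> 2pm.

3pm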